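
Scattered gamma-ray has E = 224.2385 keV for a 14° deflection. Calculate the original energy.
227.2000 keV

Convert final energy to wavelength (hc ≈ 1239.842 keV·pm):
λ' = hc/E' = 1239.842 / 224.2385 = 5.5291 pm

Calculate the Compton shift:
Δλ = λ_C(1 - cos(14°))
Δλ = 2.4263 × (1 - cos(14°))
Δλ = 0.0721 pm

Initial wavelength:
λ = λ' - Δλ = 5.5291 - 0.0721 = 5.4571 pm

Initial energy:
E = hc/λ = 1239.842 / 5.4571 = 227.2000 keV

(Intermediate values are shown rounded; full precision is carried through to the final answer.)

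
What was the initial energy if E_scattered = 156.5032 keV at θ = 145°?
353.4001 keV

Convert final energy to wavelength (hc ≈ 1239.842 keV·pm):
λ' = hc/E' = 1239.842 / 156.5032 = 7.9222 pm

Calculate the Compton shift:
Δλ = λ_C(1 - cos(145°))
Δλ = 2.4263 × (1 - cos(145°))
Δλ = 4.4138 pm

Initial wavelength:
λ = λ' - Δλ = 7.9222 - 4.4138 = 3.5083 pm

Initial energy:
E = hc/λ = 1239.842 / 3.5083 = 353.4001 keV

(Intermediate values are shown rounded; full precision is carried through to the final answer.)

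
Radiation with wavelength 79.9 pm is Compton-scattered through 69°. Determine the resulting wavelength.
81.4568 pm

Using the Compton scattering formula:
λ' = λ + Δλ = λ + λ_C(1 - cos θ)

Given:
- Initial wavelength λ = 79.9 pm
- Scattering angle θ = 69°
- Compton wavelength λ_C ≈ 2.4263 pm

Calculate the shift:
Δλ = 2.4263 × (1 - cos(69°))
Δλ = 2.4263 × 0.6416
Δλ = 1.5568 pm

Final wavelength:
λ' = 79.9 + 1.5568 = 81.4568 pm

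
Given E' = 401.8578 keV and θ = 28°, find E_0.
442.6000 keV

Convert final energy to wavelength (hc ≈ 1239.842 keV·pm):
λ' = hc/E' = 1239.842 / 401.8578 = 3.0853 pm

Calculate the Compton shift:
Δλ = λ_C(1 - cos(28°))
Δλ = 2.4263 × (1 - cos(28°))
Δλ = 0.2840 pm

Initial wavelength:
λ = λ' - Δλ = 3.0853 - 0.2840 = 2.8013 pm

Initial energy:
E = hc/λ = 1239.842 / 2.8013 = 442.6000 keV

(Intermediate values are shown rounded; full precision is carried through to the final answer.)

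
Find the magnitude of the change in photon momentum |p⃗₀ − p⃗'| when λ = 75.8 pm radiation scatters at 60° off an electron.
8.6735e-24 kg·m/s

Photon momentum magnitude is p = h/λ.

Initial momentum:
p₀ = h/λ = 6.6261e-34/7.5800e-11 = 8.7415e-24 kg·m/s

After scattering:
λ' = λ + Δλ = 75.8 + 1.2132 = 77.0132 pm
p' = h/λ' = 6.6261e-34/7.7013e-11 = 8.6038e-24 kg·m/s

Momentum is a vector; the scattered photon's direction makes angle θ = 60° with the incident direction. The magnitude of the vector change Δp⃗ = p⃗₀ − p⃗' is found from the law of cosines:
|Δp⃗|² = p₀² + p'² − 2p₀p'cos θ
|Δp⃗|² = (8.7415e-24)² + (8.6038e-24)² − 2·8.7415e-24·8.6038e-24·cos(60°)
|Δp⃗| = 8.6735e-24 kg·m/s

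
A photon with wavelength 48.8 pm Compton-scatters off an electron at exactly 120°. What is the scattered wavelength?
52.4395 pm

Using the Compton formula: λ' = λ + λ_C(1 − cos θ)

For θ = 120°, cos θ = -1/2 (exact) = -0.5000, so:
1 − cos 120° = 1 − (-1/2) = 1.5000

Δλ = λ_C × 1.5000 = 2.4263 × 1.5000 = 3.6395 pm

λ' = 48.8 + 3.6395 = 52.4395 pm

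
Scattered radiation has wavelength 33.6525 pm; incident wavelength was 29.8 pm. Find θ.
126.00°

First find the wavelength shift:
Δλ = λ' - λ = 33.6525 - 29.8 = 3.8525 pm

Using Δλ = λ_C(1 - cos θ), with λ_C = h/(m_e·c) ≈ 2.42631024 pm:
cos θ = 1 - Δλ/λ_C
cos θ = 1 - 3.8525/2.42631024
cos θ = -0.587802

θ = arccos(-0.587802)
θ = 126.00°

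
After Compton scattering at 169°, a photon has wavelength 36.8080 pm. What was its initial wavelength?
32.0000 pm

From λ' = λ + Δλ, we have λ = λ' - Δλ

First calculate the Compton shift:
Δλ = λ_C(1 - cos θ)
Δλ = 2.4263 × (1 - cos(169°))
Δλ = 2.4263 × 1.9816
Δλ = 4.8080 pm

Initial wavelength:
λ = λ' - Δλ
λ = 36.8080 - 4.8080
λ = 32.0000 pm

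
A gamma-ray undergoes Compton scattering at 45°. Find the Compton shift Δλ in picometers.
0.7106 pm

Using the Compton scattering formula:
Δλ = λ_C(1 - cos θ)

where λ_C = h/(m_e·c) ≈ 2.4263 pm is the Compton wavelength of an electron.

For θ = 45°:
cos(45°) = 0.7071
1 - cos(45°) = 0.2929

Δλ = 2.4263 × 0.2929
Δλ = 0.7106 pm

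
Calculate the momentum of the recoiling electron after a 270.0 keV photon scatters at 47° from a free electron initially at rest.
1.0848e-22 kg·m/s

The electron is initially at rest, so by conservation of momentum:
p⃗_e = p⃗₀ − p⃗'  (incident photon momentum minus scattered photon momentum)

Photon momentum magnitudes (p = h/λ = E/c):
λ₀ = hc/E₀ = 4.5920 pm → p₀ = h/λ₀ = 1.4430e-22 kg·m/s
Δλ = λ_C(1 − cos 47°) = 0.7716 pm
λ' = 5.3636 pm → p' = h/λ' = 1.2354e-22 kg·m/s

The scattered photon makes angle θ = 47° with the incident direction, so by the law of cosines:
|p⃗_e|² = p₀² + p'² − 2p₀p'cos θ
|p⃗_e|² = (1.4430e-22)² + (1.2354e-22)² − 2·1.4430e-22·1.2354e-22·cos(47°)
|p⃗_e| = 1.0848e-22 kg·m/s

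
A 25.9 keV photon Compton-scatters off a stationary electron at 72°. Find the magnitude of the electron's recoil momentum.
1.6001e-23 kg·m/s

The electron is initially at rest, so by conservation of momentum:
p⃗_e = p⃗₀ − p⃗'  (incident photon momentum minus scattered photon momentum)

Photon momentum magnitudes (p = h/λ = E/c):
λ₀ = hc/E₀ = 47.8703 pm → p₀ = h/λ₀ = 1.3842e-23 kg·m/s
Δλ = λ_C(1 − cos 72°) = 1.6765 pm
λ' = 49.5469 pm → p' = h/λ' = 1.3373e-23 kg·m/s

The scattered photon makes angle θ = 72° with the incident direction, so by the law of cosines:
|p⃗_e|² = p₀² + p'² − 2p₀p'cos θ
|p⃗_e|² = (1.3842e-23)² + (1.3373e-23)² − 2·1.3842e-23·1.3373e-23·cos(72°)
|p⃗_e| = 1.6001e-23 kg·m/s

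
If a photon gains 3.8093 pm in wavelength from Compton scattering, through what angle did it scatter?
124.75°

From the Compton formula Δλ = λ_C(1 - cos θ), we can solve for θ:

cos θ = 1 - Δλ/λ_C

Given:
- Δλ = 3.8093 pm
- λ_C = h/(m_e·c) ≈ 2.42631024 pm

cos θ = 1 - 3.8093/2.42631024
cos θ = 1 - 1.569997
cos θ = -0.569997

θ = arccos(-0.569997)
θ = 124.75°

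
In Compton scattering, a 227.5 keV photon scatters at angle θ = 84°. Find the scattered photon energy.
162.6546 keV

First convert energy to wavelength:
λ = hc/E, with hc ≈ 1239.842 keV·pm (i.e. 1239.842 eV·nm)

For E = 227.5 keV = 227500 eV:
λ = 1239.842 keV·pm / 227.5 keV
λ = 5.4499 pm

Calculate the Compton shift:
Δλ = λ_C(1 - cos(84°)) = 2.4263 × 0.8955
Δλ = 2.1727 pm

Final wavelength:
λ' = 5.4499 + 2.1727 = 7.6225 pm

Final energy:
E' = hc/λ' = 1239.842 / 7.6225 = 162.6546 keV

(Intermediate values are shown rounded; full precision is carried through to the final answer.)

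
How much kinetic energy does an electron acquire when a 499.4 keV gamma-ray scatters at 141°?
316.9246 keV

By energy conservation: K_e = E_initial - E_final

First find the scattered photon energy:
Initial wavelength: λ = hc/E = 2.4827 pm
Compton shift: Δλ = λ_C(1 - cos(141°)) = 4.3119 pm
Final wavelength: λ' = 2.4827 + 4.3119 = 6.7946 pm
Final photon energy: E' = hc/λ' = 182.4754 keV

Electron kinetic energy:
K_e = E - E' = 499.4000 - 182.4754 = 316.9246 keV

(Intermediate values are shown rounded; full precision is carried through to the final answer.)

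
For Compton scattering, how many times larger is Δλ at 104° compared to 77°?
104° produces the larger shift by a factor of 1.602

Calculate both shifts using Δλ = λ_C(1 - cos θ):

For θ₁ = 77°:
Δλ₁ = 2.4263 × (1 - cos(77°))
Δλ₁ = 2.4263 × 0.7750
Δλ₁ = 1.8805 pm

For θ₂ = 104°:
Δλ₂ = 2.4263 × (1 - cos(104°))
Δλ₂ = 2.4263 × 1.2419
Δλ₂ = 3.0133 pm

The 104° angle produces the larger shift.
Ratio: 3.0133/1.8805 = 1.602

(Intermediate values are shown rounded; full precision is carried through to the final answer.)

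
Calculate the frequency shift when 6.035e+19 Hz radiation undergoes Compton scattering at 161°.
2.941e+19 Hz (decrease)

Convert frequency to wavelength (c = 299792458 m/s):
λ₀ = c/f₀ = 299792458/6.035e+19 = 4.9675635e-12 m = 4.9676 pm

Calculate Compton shift:
Δλ = λ_C(1 - cos(161°)) = 4.7204 pm

Final wavelength:
λ' = λ₀ + Δλ = 4.9676 + 4.7204 = 9.6880 pm

Final frequency:
f' = c/λ' = 299792458/9.6879951e-12 = 3.0944737e+19 Hz

Frequency shift (decrease):
Δf = f₀ - f' = 6.035e+19 - 3.0944737e+19 = 2.941e+19 Hz

(Intermediate values are shown rounded; full precision is carried through to the final answer.)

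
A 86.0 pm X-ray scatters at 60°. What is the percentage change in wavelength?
1.4106%

Calculate the Compton shift:
Δλ = λ_C(1 - cos(60°))
Δλ = 2.4263 × (1 - cos(60°))
Δλ = 2.4263 × 0.5000
Δλ = 1.2132 pm

Percentage change:
(Δλ/λ₀) × 100 = (1.2132/86.0) × 100
= 1.4106%

(Intermediate values are shown rounded; full precision is carried through to the final answer.)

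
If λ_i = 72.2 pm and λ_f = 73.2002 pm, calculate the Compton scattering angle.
54.00°

First find the wavelength shift:
Δλ = λ' - λ = 73.2002 - 72.2 = 1.0002 pm

Using Δλ = λ_C(1 - cos θ), with λ_C = h/(m_e·c) ≈ 2.42631024 pm:
cos θ = 1 - Δλ/λ_C
cos θ = 1 - 1.0002/2.42631024
cos θ = 0.587769

θ = arccos(0.587769)
θ = 54.00°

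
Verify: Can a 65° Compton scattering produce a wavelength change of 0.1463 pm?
No, inconsistent

Calculate the expected shift for θ = 65°:

Δλ_expected = λ_C(1 - cos(65°))
Δλ_expected = 2.4263 × (1 - cos(65°))
Δλ_expected = 2.4263 × 0.5774
Δλ_expected = 1.4009 pm

Given shift: 0.1463 pm
Expected shift: 1.4009 pm
Difference: 1.2546 pm

The values do not match. The given shift corresponds to θ ≈ 20.0°, not 65°.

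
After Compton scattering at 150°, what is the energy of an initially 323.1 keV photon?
148.2198 keV

First convert energy to wavelength:
λ = hc/E, with hc ≈ 1239.842 keV·pm (i.e. 1239.842 eV·nm)

For E = 323.1 keV = 323100 eV:
λ = 1239.842 keV·pm / 323.1 keV
λ = 3.8373 pm

Calculate the Compton shift:
Δλ = λ_C(1 - cos(150°)) = 2.4263 × 1.8660
Δλ = 4.5276 pm

Final wavelength:
λ' = 3.8373 + 4.5276 = 8.3649 pm

Final energy:
E' = hc/λ' = 1239.842 / 8.3649 = 148.2198 keV

(Intermediate values are shown rounded; full precision is carried through to the final answer.)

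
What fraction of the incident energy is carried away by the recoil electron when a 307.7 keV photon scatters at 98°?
0.4069 (or 40.69%)

Calculate initial and final photon energies:

Initial: E₀ = 307.7 keV → λ₀ = 4.0294 pm
Compton shift: Δλ = 2.7640 pm
Final wavelength: λ' = 6.7934 pm
Final energy: E' = 182.5076 keV

Fractional energy loss:
(E₀ - E')/E₀ = (307.7000 - 182.5076)/307.7000
= 125.1924/307.7000
= 0.4069
= 40.69%

(Intermediate values are shown rounded; full precision is carried through to the final answer.)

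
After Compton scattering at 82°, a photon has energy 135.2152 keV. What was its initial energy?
175.1000 keV

Convert final energy to wavelength (hc ≈ 1239.842 keV·pm):
λ' = hc/E' = 1239.842 / 135.2152 = 9.1694 pm

Calculate the Compton shift:
Δλ = λ_C(1 - cos(82°))
Δλ = 2.4263 × (1 - cos(82°))
Δλ = 2.0886 pm

Initial wavelength:
λ = λ' - Δλ = 9.1694 - 2.0886 = 7.0808 pm

Initial energy:
E = hc/λ = 1239.842 / 7.0808 = 175.1000 keV

(Intermediate values are shown rounded; full precision is carried through to the final answer.)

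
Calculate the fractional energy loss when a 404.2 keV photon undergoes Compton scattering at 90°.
0.4417 (or 44.17%)

Calculate initial and final photon energies:

Initial: E₀ = 404.2 keV → λ₀ = 3.0674 pm
Compton shift: Δλ = 2.4263 pm
Final wavelength: λ' = 5.4937 pm
Final energy: E' = 225.6840 keV

Fractional energy loss:
(E₀ - E')/E₀ = (404.2000 - 225.6840)/404.2000
= 178.5160/404.2000
= 0.4417
= 44.17%

(Intermediate values are shown rounded; full precision is carried through to the final answer.)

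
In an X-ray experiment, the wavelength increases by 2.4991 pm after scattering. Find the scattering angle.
91.72°

From the Compton formula Δλ = λ_C(1 - cos θ), we can solve for θ:

cos θ = 1 - Δλ/λ_C

Given:
- Δλ = 2.4991 pm
- λ_C = h/(m_e·c) ≈ 2.42631024 pm

cos θ = 1 - 2.4991/2.42631024
cos θ = 1 - 1.030000
cos θ = -0.030000

θ = arccos(-0.030000)
θ = 91.72°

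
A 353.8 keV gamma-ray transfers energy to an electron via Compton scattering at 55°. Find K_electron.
80.6465 keV

By energy conservation: K_e = E_initial - E_final

First find the scattered photon energy:
Initial wavelength: λ = hc/E = 3.5044 pm
Compton shift: Δλ = λ_C(1 - cos(55°)) = 1.0346 pm
Final wavelength: λ' = 3.5044 + 1.0346 = 4.5390 pm
Final photon energy: E' = hc/λ' = 273.1535 keV

Electron kinetic energy:
K_e = E - E' = 353.8000 - 273.1535 = 80.6465 keV

(Intermediate values are shown rounded; full precision is carried through to the final answer.)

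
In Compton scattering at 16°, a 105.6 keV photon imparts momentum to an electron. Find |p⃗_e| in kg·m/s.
1.5653e-23 kg·m/s

The electron is initially at rest, so by conservation of momentum:
p⃗_e = p⃗₀ − p⃗'  (incident photon momentum minus scattered photon momentum)

Photon momentum magnitudes (p = h/λ = E/c):
λ₀ = hc/E₀ = 11.7409 pm → p₀ = h/λ₀ = 5.6436e-23 kg·m/s
Δλ = λ_C(1 − cos 16°) = 0.0940 pm
λ' = 11.8349 pm → p' = h/λ' = 5.5987e-23 kg·m/s

The scattered photon makes angle θ = 16° with the incident direction, so by the law of cosines:
|p⃗_e|² = p₀² + p'² − 2p₀p'cos θ
|p⃗_e|² = (5.6436e-23)² + (5.5987e-23)² − 2·5.6436e-23·5.5987e-23·cos(16°)
|p⃗_e| = 1.5653e-23 kg·m/s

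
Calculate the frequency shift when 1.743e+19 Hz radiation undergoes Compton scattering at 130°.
3.279e+18 Hz (decrease)

Convert frequency to wavelength (c = 299792458 m/s):
λ₀ = c/f₀ = 299792458/1.743e+19 = 1.7199797e-11 m = 17.1998 pm

Calculate Compton shift:
Δλ = λ_C(1 - cos(130°)) = 3.9859 pm

Final wavelength:
λ' = λ₀ + Δλ = 17.1998 + 3.9859 = 21.1857 pm

Final frequency:
f' = c/λ' = 299792458/2.1185709e-11 = 1.4150693e+19 Hz

Frequency shift (decrease):
Δf = f₀ - f' = 1.743e+19 - 1.4150693e+19 = 3.279e+18 Hz

(Intermediate values are shown rounded; full precision is carried through to the final answer.)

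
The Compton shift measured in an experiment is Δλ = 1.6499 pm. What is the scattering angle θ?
71.34°

From the Compton formula Δλ = λ_C(1 - cos θ), we can solve for θ:

cos θ = 1 - Δλ/λ_C

Given:
- Δλ = 1.6499 pm
- λ_C = h/(m_e·c) ≈ 2.42631024 pm

cos θ = 1 - 1.6499/2.42631024
cos θ = 1 - 0.680004
cos θ = 0.319996

θ = arccos(0.319996)
θ = 71.34°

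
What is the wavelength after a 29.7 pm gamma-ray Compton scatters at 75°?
31.4983 pm

Using the Compton scattering formula:
λ' = λ + Δλ = λ + λ_C(1 - cos θ)

Given:
- Initial wavelength λ = 29.7 pm
- Scattering angle θ = 75°
- Compton wavelength λ_C ≈ 2.4263 pm

Calculate the shift:
Δλ = 2.4263 × (1 - cos(75°))
Δλ = 2.4263 × 0.7412
Δλ = 1.7983 pm

Final wavelength:
λ' = 29.7 + 1.7983 = 31.4983 pm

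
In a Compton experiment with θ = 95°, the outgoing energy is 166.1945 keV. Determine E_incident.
257.1001 keV

Convert final energy to wavelength (hc ≈ 1239.842 keV·pm):
λ' = hc/E' = 1239.842 / 166.1945 = 7.4602 pm

Calculate the Compton shift:
Δλ = λ_C(1 - cos(95°))
Δλ = 2.4263 × (1 - cos(95°))
Δλ = 2.6378 pm

Initial wavelength:
λ = λ' - Δλ = 7.4602 - 2.6378 = 4.8224 pm

Initial energy:
E = hc/λ = 1239.842 / 4.8224 = 257.1001 keV

(Intermediate values are shown rounded; full precision is carried through to the final answer.)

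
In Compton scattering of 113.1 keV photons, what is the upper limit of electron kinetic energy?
34.7033 keV

Maximum energy transfer occurs at θ = 180° (backscattering).

Initial photon: E₀ = 113.1 keV → λ₀ = 10.9624 pm

Maximum Compton shift (at 180°):
Δλ_max = 2λ_C = 2 × 2.4263 = 4.8526 pm

Final wavelength:
λ' = 10.9624 + 4.8526 = 15.8150 pm

Minimum photon energy (maximum energy to electron):
E'_min = hc/λ' = 78.3967 keV

Maximum electron kinetic energy:
K_max = E₀ - E'_min = 113.1000 - 78.3967 = 34.7033 keV

(Intermediate values are shown rounded; full precision is carried through to the final answer.)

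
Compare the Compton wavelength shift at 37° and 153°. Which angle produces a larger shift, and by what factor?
153° produces the larger shift by a factor of 9.391

Calculate both shifts using Δλ = λ_C(1 - cos θ):

For θ₁ = 37°:
Δλ₁ = 2.4263 × (1 - cos(37°))
Δλ₁ = 2.4263 × 0.2014
Δλ₁ = 0.4886 pm

For θ₂ = 153°:
Δλ₂ = 2.4263 × (1 - cos(153°))
Δλ₂ = 2.4263 × 1.8910
Δλ₂ = 4.5882 pm

The 153° angle produces the larger shift.
Ratio: 4.5882/0.4886 = 9.391

(Intermediate values are shown rounded; full precision is carried through to the final answer.)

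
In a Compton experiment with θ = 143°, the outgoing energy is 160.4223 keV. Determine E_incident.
368.4998 keV

Convert final energy to wavelength (hc ≈ 1239.842 keV·pm):
λ' = hc/E' = 1239.842 / 160.4223 = 7.7286 pm

Calculate the Compton shift:
Δλ = λ_C(1 - cos(143°))
Δλ = 2.4263 × (1 - cos(143°))
Δλ = 4.3640 pm

Initial wavelength:
λ = λ' - Δλ = 7.7286 - 4.3640 = 3.3646 pm

Initial energy:
E = hc/λ = 1239.842 / 3.3646 = 368.4998 keV

(Intermediate values are shown rounded; full precision is carried through to the final answer.)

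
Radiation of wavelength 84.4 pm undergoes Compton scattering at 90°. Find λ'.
86.8263 pm

Using the Compton formula: λ' = λ + λ_C(1 − cos θ)

For θ = 90°, cos θ = 0 (exact) = 0.0000, so:
1 − cos 90° = 1 − (0) = 1.0000

Δλ = λ_C × 1.0000 = 2.4263 × 1.0000 = 2.4263 pm

λ' = 84.4 + 2.4263 = 86.8263 pm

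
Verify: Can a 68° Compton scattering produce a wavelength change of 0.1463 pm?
No, inconsistent

Calculate the expected shift for θ = 68°:

Δλ_expected = λ_C(1 - cos(68°))
Δλ_expected = 2.4263 × (1 - cos(68°))
Δλ_expected = 2.4263 × 0.6254
Δλ_expected = 1.5174 pm

Given shift: 0.1463 pm
Expected shift: 1.5174 pm
Difference: 1.3711 pm

The values do not match. The given shift corresponds to θ ≈ 20.0°, not 68°.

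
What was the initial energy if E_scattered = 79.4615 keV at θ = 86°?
92.8999 keV

Convert final energy to wavelength (hc ≈ 1239.842 keV·pm):
λ' = hc/E' = 1239.842 / 79.4615 = 15.6031 pm

Calculate the Compton shift:
Δλ = λ_C(1 - cos(86°))
Δλ = 2.4263 × (1 - cos(86°))
Δλ = 2.2571 pm

Initial wavelength:
λ = λ' - Δλ = 15.6031 - 2.2571 = 13.3460 pm

Initial energy:
E = hc/λ = 1239.842 / 13.3460 = 92.8999 keV

(Intermediate values are shown rounded; full precision is carried through to the final answer.)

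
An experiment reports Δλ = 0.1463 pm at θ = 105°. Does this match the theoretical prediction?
No, inconsistent

Calculate the expected shift for θ = 105°:

Δλ_expected = λ_C(1 - cos(105°))
Δλ_expected = 2.4263 × (1 - cos(105°))
Δλ_expected = 2.4263 × 1.2588
Δλ_expected = 3.0543 pm

Given shift: 0.1463 pm
Expected shift: 3.0543 pm
Difference: 2.9080 pm

The values do not match. The given shift corresponds to θ ≈ 20.0°, not 105°.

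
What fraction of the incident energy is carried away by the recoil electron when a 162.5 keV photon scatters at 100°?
0.2718 (or 27.18%)

Calculate initial and final photon energies:

Initial: E₀ = 162.5 keV → λ₀ = 7.6298 pm
Compton shift: Δλ = 2.8476 pm
Final wavelength: λ' = 10.4774 pm
Final energy: E' = 118.3345 keV

Fractional energy loss:
(E₀ - E')/E₀ = (162.5000 - 118.3345)/162.5000
= 44.1655/162.5000
= 0.2718
= 27.18%

(Intermediate values are shown rounded; full precision is carried through to the final answer.)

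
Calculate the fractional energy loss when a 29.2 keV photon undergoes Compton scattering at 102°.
0.0646 (or 6.46%)

Calculate initial and final photon energies:

Initial: E₀ = 29.2 keV → λ₀ = 42.4603 pm
Compton shift: Δλ = 2.9308 pm
Final wavelength: λ' = 45.3911 pm
Final energy: E' = 27.3146 keV

Fractional energy loss:
(E₀ - E')/E₀ = (29.2000 - 27.3146)/29.2000
= 1.8854/29.2000
= 0.0646
= 6.46%

(Intermediate values are shown rounded; full precision is carried through to the final answer.)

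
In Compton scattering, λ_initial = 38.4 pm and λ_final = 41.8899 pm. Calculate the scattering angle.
116.00°

First find the wavelength shift:
Δλ = λ' - λ = 41.8899 - 38.4 = 3.4899 pm

Using Δλ = λ_C(1 - cos θ), with λ_C = h/(m_e·c) ≈ 2.42631024 pm:
cos θ = 1 - Δλ/λ_C
cos θ = 1 - 3.4899/2.42631024
cos θ = -0.438357

θ = arccos(-0.438357)
θ = 116.00°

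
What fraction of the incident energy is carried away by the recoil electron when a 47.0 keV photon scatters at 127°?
0.1284 (or 12.84%)

Calculate initial and final photon energies:

Initial: E₀ = 47.0 keV → λ₀ = 26.3796 pm
Compton shift: Δλ = 3.8865 pm
Final wavelength: λ' = 30.2661 pm
Final energy: E' = 40.9647 keV

Fractional energy loss:
(E₀ - E')/E₀ = (47.0000 - 40.9647)/47.0000
= 6.0353/47.0000
= 0.1284
= 12.84%

(Intermediate values are shown rounded; full precision is carried through to the final answer.)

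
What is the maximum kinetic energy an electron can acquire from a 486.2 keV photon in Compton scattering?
318.7146 keV

Maximum energy transfer occurs at θ = 180° (backscattering).

Initial photon: E₀ = 486.2 keV → λ₀ = 2.5501 pm

Maximum Compton shift (at 180°):
Δλ_max = 2λ_C = 2 × 2.4263 = 4.8526 pm

Final wavelength:
λ' = 2.5501 + 4.8526 = 7.4027 pm

Minimum photon energy (maximum energy to electron):
E'_min = hc/λ' = 167.4854 keV

Maximum electron kinetic energy:
K_max = E₀ - E'_min = 486.2000 - 167.4854 = 318.7146 keV

(Intermediate values are shown rounded; full precision is carried through to the final answer.)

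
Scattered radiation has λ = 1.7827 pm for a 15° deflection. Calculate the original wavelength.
1.7000 pm

From λ' = λ + Δλ, we have λ = λ' - Δλ

First calculate the Compton shift:
Δλ = λ_C(1 - cos θ)
Δλ = 2.4263 × (1 - cos(15°))
Δλ = 2.4263 × 0.0341
Δλ = 0.0827 pm

Initial wavelength:
λ = λ' - Δλ
λ = 1.7827 - 0.0827
λ = 1.7000 pm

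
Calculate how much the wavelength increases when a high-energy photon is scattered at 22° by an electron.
0.1767 pm

Using the Compton scattering formula:
Δλ = λ_C(1 - cos θ)

where λ_C = h/(m_e·c) ≈ 2.4263 pm is the Compton wavelength of an electron.

For θ = 22°:
cos(22°) = 0.9272
1 - cos(22°) = 0.0728

Δλ = 2.4263 × 0.0728
Δλ = 0.1767 pm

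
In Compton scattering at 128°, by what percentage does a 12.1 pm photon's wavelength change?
32.3975%

Calculate the Compton shift:
Δλ = λ_C(1 - cos(128°))
Δλ = 2.4263 × (1 - cos(128°))
Δλ = 2.4263 × 1.6157
Δλ = 3.9201 pm

Percentage change:
(Δλ/λ₀) × 100 = (3.9201/12.1) × 100
= 32.3975%

(Intermediate values are shown rounded; full precision is carried through to the final answer.)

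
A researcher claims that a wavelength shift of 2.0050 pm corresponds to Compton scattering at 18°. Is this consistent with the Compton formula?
No, inconsistent

Calculate the expected shift for θ = 18°:

Δλ_expected = λ_C(1 - cos(18°))
Δλ_expected = 2.4263 × (1 - cos(18°))
Δλ_expected = 2.4263 × 0.0489
Δλ_expected = 0.1188 pm

Given shift: 2.0050 pm
Expected shift: 0.1188 pm
Difference: 1.8862 pm

The values do not match. The given shift corresponds to θ ≈ 80.0°, not 18°.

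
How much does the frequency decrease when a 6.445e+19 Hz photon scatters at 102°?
2.491e+19 Hz (decrease)

Convert frequency to wavelength (c = 299792458 m/s):
λ₀ = c/f₀ = 299792458/6.445e+19 = 4.6515509e-12 m = 4.6516 pm

Calculate Compton shift:
Δλ = λ_C(1 - cos(102°)) = 2.9308 pm

Final wavelength:
λ' = λ₀ + Δλ = 4.6516 + 2.9308 = 7.5823 pm

Final frequency:
f' = c/λ' = 299792458/7.5823194e-12 = 3.9538358e+19 Hz

Frequency shift (decrease):
Δf = f₀ - f' = 6.445e+19 - 3.9538358e+19 = 2.491e+19 Hz

(Intermediate values are shown rounded; full precision is carried through to the final answer.)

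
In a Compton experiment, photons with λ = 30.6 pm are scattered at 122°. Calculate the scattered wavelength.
34.3121 pm

Using the Compton scattering formula:
λ' = λ + Δλ = λ + λ_C(1 - cos θ)

Given:
- Initial wavelength λ = 30.6 pm
- Scattering angle θ = 122°
- Compton wavelength λ_C ≈ 2.4263 pm

Calculate the shift:
Δλ = 2.4263 × (1 - cos(122°))
Δλ = 2.4263 × 1.5299
Δλ = 3.7121 pm

Final wavelength:
λ' = 30.6 + 3.7121 = 34.3121 pm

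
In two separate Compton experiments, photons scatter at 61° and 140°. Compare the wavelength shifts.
140° produces the larger shift by a factor of 3.428

Calculate both shifts using Δλ = λ_C(1 - cos θ):

For θ₁ = 61°:
Δλ₁ = 2.4263 × (1 - cos(61°))
Δλ₁ = 2.4263 × 0.5152
Δλ₁ = 1.2500 pm

For θ₂ = 140°:
Δλ₂ = 2.4263 × (1 - cos(140°))
Δλ₂ = 2.4263 × 1.7660
Δλ₂ = 4.2850 pm

The 140° angle produces the larger shift.
Ratio: 4.2850/1.2500 = 3.428

(Intermediate values are shown rounded; full precision is carried through to the final answer.)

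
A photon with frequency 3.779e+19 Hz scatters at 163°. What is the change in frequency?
1.415e+19 Hz (decrease)

Convert frequency to wavelength (c = 299792458 m/s):
λ₀ = c/f₀ = 299792458/3.779e+19 = 7.9331161e-12 m = 7.9331 pm

Calculate Compton shift:
Δλ = λ_C(1 - cos(163°)) = 4.7466 pm

Final wavelength:
λ' = λ₀ + Δλ = 7.9331 + 4.7466 = 12.6797 pm

Final frequency:
f' = c/λ' = 299792458/1.2679718e-11 = 2.3643463e+19 Hz

Frequency shift (decrease):
Δf = f₀ - f' = 3.779e+19 - 2.3643463e+19 = 1.415e+19 Hz

(Intermediate values are shown rounded; full precision is carried through to the final answer.)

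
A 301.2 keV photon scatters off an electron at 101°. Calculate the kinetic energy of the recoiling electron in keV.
124.2216 keV

By energy conservation: K_e = E_initial - E_final

First find the scattered photon energy:
Initial wavelength: λ = hc/E = 4.1163 pm
Compton shift: Δλ = λ_C(1 - cos(101°)) = 2.8893 pm
Final wavelength: λ' = 4.1163 + 2.8893 = 7.0056 pm
Final photon energy: E' = hc/λ' = 176.9784 keV

Electron kinetic energy:
K_e = E - E' = 301.2000 - 176.9784 = 124.2216 keV

(Intermediate values are shown rounded; full precision is carried through to the final answer.)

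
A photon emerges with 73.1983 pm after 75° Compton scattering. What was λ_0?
71.4000 pm

From λ' = λ + Δλ, we have λ = λ' - Δλ

First calculate the Compton shift:
Δλ = λ_C(1 - cos θ)
Δλ = 2.4263 × (1 - cos(75°))
Δλ = 2.4263 × 0.7412
Δλ = 1.7983 pm

Initial wavelength:
λ = λ' - Δλ
λ = 73.1983 - 1.7983
λ = 71.4000 pm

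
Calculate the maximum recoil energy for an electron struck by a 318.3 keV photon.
176.5685 keV

Maximum energy transfer occurs at θ = 180° (backscattering).

Initial photon: E₀ = 318.3 keV → λ₀ = 3.8952 pm

Maximum Compton shift (at 180°):
Δλ_max = 2λ_C = 2 × 2.4263 = 4.8526 pm

Final wavelength:
λ' = 3.8952 + 4.8526 = 8.7478 pm

Minimum photon energy (maximum energy to electron):
E'_min = hc/λ' = 141.7315 keV

Maximum electron kinetic energy:
K_max = E₀ - E'_min = 318.3000 - 141.7315 = 176.5685 keV

(Intermediate values are shown rounded; full precision is carried through to the final answer.)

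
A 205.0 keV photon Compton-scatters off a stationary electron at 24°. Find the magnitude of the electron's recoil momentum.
4.4937e-23 kg·m/s

The electron is initially at rest, so by conservation of momentum:
p⃗_e = p⃗₀ − p⃗'  (incident photon momentum minus scattered photon momentum)

Photon momentum magnitudes (p = h/λ = E/c):
λ₀ = hc/E₀ = 6.0480 pm → p₀ = h/λ₀ = 1.0956e-22 kg·m/s
Δλ = λ_C(1 − cos 24°) = 0.2098 pm
λ' = 6.2578 pm → p' = h/λ' = 1.0589e-22 kg·m/s

The scattered photon makes angle θ = 24° with the incident direction, so by the law of cosines:
|p⃗_e|² = p₀² + p'² − 2p₀p'cos θ
|p⃗_e|² = (1.0956e-22)² + (1.0589e-22)² − 2·1.0956e-22·1.0589e-22·cos(24°)
|p⃗_e| = 4.4937e-23 kg·m/s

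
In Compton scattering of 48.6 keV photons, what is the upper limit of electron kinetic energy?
7.7671 keV

Maximum energy transfer occurs at θ = 180° (backscattering).

Initial photon: E₀ = 48.6 keV → λ₀ = 25.5112 pm

Maximum Compton shift (at 180°):
Δλ_max = 2λ_C = 2 × 2.4263 = 4.8526 pm

Final wavelength:
λ' = 25.5112 + 4.8526 = 30.3638 pm

Minimum photon energy (maximum energy to electron):
E'_min = hc/λ' = 40.8329 keV

Maximum electron kinetic energy:
K_max = E₀ - E'_min = 48.6000 - 40.8329 = 7.7671 keV

(Intermediate values are shown rounded; full precision is carried through to the final answer.)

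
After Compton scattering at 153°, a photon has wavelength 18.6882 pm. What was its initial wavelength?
14.1000 pm

From λ' = λ + Δλ, we have λ = λ' - Δλ

First calculate the Compton shift:
Δλ = λ_C(1 - cos θ)
Δλ = 2.4263 × (1 - cos(153°))
Δλ = 2.4263 × 1.8910
Δλ = 4.5882 pm

Initial wavelength:
λ = λ' - Δλ
λ = 18.6882 - 4.5882
λ = 14.1000 pm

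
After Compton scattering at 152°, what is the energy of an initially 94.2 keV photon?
69.9274 keV

First convert energy to wavelength:
λ = hc/E, with hc ≈ 1239.842 keV·pm (i.e. 1239.842 eV·nm)

For E = 94.2 keV = 94200 eV:
λ = 1239.842 keV·pm / 94.2 keV
λ = 13.1618 pm

Calculate the Compton shift:
Δλ = λ_C(1 - cos(152°)) = 2.4263 × 1.8829
Δλ = 4.5686 pm

Final wavelength:
λ' = 13.1618 + 4.5686 = 17.7304 pm

Final energy:
E' = hc/λ' = 1239.842 / 17.7304 = 69.9274 keV

(Intermediate values are shown rounded; full precision is carried through to the final answer.)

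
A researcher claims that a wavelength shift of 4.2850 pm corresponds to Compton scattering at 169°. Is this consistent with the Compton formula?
No, inconsistent

Calculate the expected shift for θ = 169°:

Δλ_expected = λ_C(1 - cos(169°))
Δλ_expected = 2.4263 × (1 - cos(169°))
Δλ_expected = 2.4263 × 1.9816
Δλ_expected = 4.8080 pm

Given shift: 4.2850 pm
Expected shift: 4.8080 pm
Difference: 0.5231 pm

The values do not match. The given shift corresponds to θ ≈ 140.0°, not 169°.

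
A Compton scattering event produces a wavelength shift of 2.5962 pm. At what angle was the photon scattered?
94.02°

From the Compton formula Δλ = λ_C(1 - cos θ), we can solve for θ:

cos θ = 1 - Δλ/λ_C

Given:
- Δλ = 2.5962 pm
- λ_C = h/(m_e·c) ≈ 2.42631024 pm

cos θ = 1 - 2.5962/2.42631024
cos θ = 1 - 1.070020
cos θ = -0.070020

θ = arccos(-0.070020)
θ = 94.02°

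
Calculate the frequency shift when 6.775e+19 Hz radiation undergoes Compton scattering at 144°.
3.374e+19 Hz (decrease)

Convert frequency to wavelength (c = 299792458 m/s):
λ₀ = c/f₀ = 299792458/6.775e+19 = 4.4249809e-12 m = 4.4250 pm

Calculate Compton shift:
Δλ = λ_C(1 - cos(144°)) = 4.3892 pm

Final wavelength:
λ' = λ₀ + Δλ = 4.4250 + 4.3892 = 8.8142 pm

Final frequency:
f' = c/λ' = 299792458/8.8142174e-12 = 3.4012374e+19 Hz

Frequency shift (decrease):
Δf = f₀ - f' = 6.775e+19 - 3.4012374e+19 = 3.374e+19 Hz

(Intermediate values are shown rounded; full precision is carried through to the final answer.)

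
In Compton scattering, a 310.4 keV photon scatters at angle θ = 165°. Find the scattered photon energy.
141.4653 keV

First convert energy to wavelength:
λ = hc/E, with hc ≈ 1239.842 keV·pm (i.e. 1239.842 eV·nm)

For E = 310.4 keV = 310400 eV:
λ = 1239.842 keV·pm / 310.4 keV
λ = 3.9943 pm

Calculate the Compton shift:
Δλ = λ_C(1 - cos(165°)) = 2.4263 × 1.9659
Δλ = 4.7699 pm

Final wavelength:
λ' = 3.9943 + 4.7699 = 8.7643 pm

Final energy:
E' = hc/λ' = 1239.842 / 8.7643 = 141.4653 keV

(Intermediate values are shown rounded; full precision is carried through to the final answer.)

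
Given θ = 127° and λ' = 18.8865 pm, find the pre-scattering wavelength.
15.0000 pm

From λ' = λ + Δλ, we have λ = λ' - Δλ

First calculate the Compton shift:
Δλ = λ_C(1 - cos θ)
Δλ = 2.4263 × (1 - cos(127°))
Δλ = 2.4263 × 1.6018
Δλ = 3.8865 pm

Initial wavelength:
λ = λ' - Δλ
λ = 18.8865 - 3.8865
λ = 15.0000 pm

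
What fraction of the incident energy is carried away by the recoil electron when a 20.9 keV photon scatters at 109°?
0.0514 (or 5.14%)

Calculate initial and final photon energies:

Initial: E₀ = 20.9 keV → λ₀ = 59.3226 pm
Compton shift: Δλ = 3.2162 pm
Final wavelength: λ' = 62.5388 pm
Final energy: E' = 19.8252 keV

Fractional energy loss:
(E₀ - E')/E₀ = (20.9000 - 19.8252)/20.9000
= 1.0748/20.9000
= 0.0514
= 5.14%

(Intermediate values are shown rounded; full precision is carried through to the final answer.)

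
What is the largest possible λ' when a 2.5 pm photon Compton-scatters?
7.3526 pm (at θ = 180°)

The Compton shift is Δλ = λ_C(1 − cos θ).

Since cos θ ranges from −1 to 1, the factor (1 − cos θ) ranges from 0 to 2; the maximum shift occurs at θ = 180° (backscattering):
Δλ_max = 2λ_C = 2 × 2.4263 pm = 4.8526 pm

Maximum scattered wavelength:
λ'_max = λ₀ + Δλ_max = 2.5 + 4.8526 = 7.3526 pm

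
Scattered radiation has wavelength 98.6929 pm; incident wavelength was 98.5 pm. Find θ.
23.00°

First find the wavelength shift:
Δλ = λ' - λ = 98.6929 - 98.5 = 0.1929 pm

Using Δλ = λ_C(1 - cos θ), with λ_C = h/(m_e·c) ≈ 2.42631024 pm:
cos θ = 1 - Δλ/λ_C
cos θ = 1 - 0.1929/2.42631024
cos θ = 0.920497

θ = arccos(0.920497)
θ = 23.00°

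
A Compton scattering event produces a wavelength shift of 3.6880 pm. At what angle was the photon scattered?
121.33°

From the Compton formula Δλ = λ_C(1 - cos θ), we can solve for θ:

cos θ = 1 - Δλ/λ_C

Given:
- Δλ = 3.6880 pm
- λ_C = h/(m_e·c) ≈ 2.42631024 pm

cos θ = 1 - 3.6880/2.42631024
cos θ = 1 - 1.520003
cos θ = -0.520003

θ = arccos(-0.520003)
θ = 121.33°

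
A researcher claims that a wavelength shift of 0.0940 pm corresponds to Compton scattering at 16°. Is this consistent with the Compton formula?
Yes, consistent

Calculate the expected shift for θ = 16°:

Δλ_expected = λ_C(1 - cos(16°))
Δλ_expected = 2.4263 × (1 - cos(16°))
Δλ_expected = 2.4263 × 0.0387
Δλ_expected = 0.0940 pm

Given shift: 0.0940 pm
Expected shift: 0.0940 pm
Difference: 0.0000 pm

The values match. This is consistent with Compton scattering at the stated angle.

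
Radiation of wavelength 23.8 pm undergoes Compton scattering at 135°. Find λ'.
27.9420 pm

Using the Compton formula: λ' = λ + λ_C(1 − cos θ)

For θ = 135°, cos θ = -√2/2 (exact) ≈ -0.7071, so:
1 − cos 135° = 1 − (-√2/2) ≈ 1.7071

Δλ = λ_C × 1.7071 = 2.4263 × 1.7071 = 4.1420 pm

λ' = 23.8 + 4.1420 = 27.9420 pm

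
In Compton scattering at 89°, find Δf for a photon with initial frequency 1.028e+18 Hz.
8.335e+15 Hz (decrease)

Convert frequency to wavelength (c = 299792458 m/s):
λ₀ = c/f₀ = 299792458/1.028e+18 = 2.9162690e-10 m = 291.6269 pm

Calculate Compton shift:
Δλ = λ_C(1 - cos(89°)) = 2.3840 pm

Final wavelength:
λ' = λ₀ + Δλ = 291.6269 + 2.3840 = 294.0109 pm

Final frequency:
f' = c/λ' = 299792458/2.9401087e-10 = 1.0196645e+18 Hz

Frequency shift (decrease):
Δf = f₀ - f' = 1.028e+18 - 1.0196645e+18 = 8.335e+15 Hz

(Intermediate values are shown rounded; full precision is carried through to the final answer.)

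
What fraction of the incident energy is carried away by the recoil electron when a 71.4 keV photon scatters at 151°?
0.2076 (or 20.76%)

Calculate initial and final photon energies:

Initial: E₀ = 71.4 keV → λ₀ = 17.3647 pm
Compton shift: Δλ = 4.5484 pm
Final wavelength: λ' = 21.9131 pm
Final energy: E' = 56.5798 keV

Fractional energy loss:
(E₀ - E')/E₀ = (71.4000 - 56.5798)/71.4000
= 14.8202/71.4000
= 0.2076
= 20.76%

(Intermediate values are shown rounded; full precision is carried through to the final answer.)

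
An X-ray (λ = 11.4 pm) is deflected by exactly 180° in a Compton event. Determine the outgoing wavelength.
16.2526 pm

Using the Compton formula: λ' = λ + λ_C(1 − cos θ)

For θ = 180°, cos θ = -1 (exact) = -1.0000, so:
1 − cos 180° = 1 − (-1) = 2.0000

Δλ = λ_C × 2.0000 = 2.4263 × 2.0000 = 4.8526 pm

λ' = 11.4 + 4.8526 = 16.2526 pm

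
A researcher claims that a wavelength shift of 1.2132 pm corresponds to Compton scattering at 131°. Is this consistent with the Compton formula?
No, inconsistent

Calculate the expected shift for θ = 131°:

Δλ_expected = λ_C(1 - cos(131°))
Δλ_expected = 2.4263 × (1 - cos(131°))
Δλ_expected = 2.4263 × 1.6561
Δλ_expected = 4.0181 pm

Given shift: 1.2132 pm
Expected shift: 4.0181 pm
Difference: 2.8050 pm

The values do not match. The given shift corresponds to θ ≈ 60.0°, not 131°.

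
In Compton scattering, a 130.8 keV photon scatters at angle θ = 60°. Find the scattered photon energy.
115.9590 keV

First convert energy to wavelength:
λ = hc/E, with hc ≈ 1239.842 keV·pm (i.e. 1239.842 eV·nm)

For E = 130.8 keV = 130800 eV:
λ = 1239.842 keV·pm / 130.8 keV
λ = 9.4789 pm

Calculate the Compton shift:
Δλ = λ_C(1 - cos(60°)) = 2.4263 × 0.5000
Δλ = 1.2132 pm

Final wavelength:
λ' = 9.4789 + 1.2132 = 10.6921 pm

Final energy:
E' = hc/λ' = 1239.842 / 10.6921 = 115.9590 keV

(Intermediate values are shown rounded; full precision is carried through to the final answer.)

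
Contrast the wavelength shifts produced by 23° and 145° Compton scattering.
145° produces the larger shift by a factor of 22.884

Calculate both shifts using Δλ = λ_C(1 - cos θ):

For θ₁ = 23°:
Δλ₁ = 2.4263 × (1 - cos(23°))
Δλ₁ = 2.4263 × 0.0795
Δλ₁ = 0.1929 pm

For θ₂ = 145°:
Δλ₂ = 2.4263 × (1 - cos(145°))
Δλ₂ = 2.4263 × 1.8192
Δλ₂ = 4.4138 pm

The 145° angle produces the larger shift.
Ratio: 4.4138/0.1929 = 22.884

(Intermediate values are shown rounded; full precision is carried through to the final answer.)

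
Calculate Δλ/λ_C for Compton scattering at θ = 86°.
0.9302 λ_C

The Compton shift formula is:
Δλ = λ_C(1 - cos θ)

Dividing both sides by λ_C:
Δλ/λ_C = 1 - cos θ

For θ = 86°:
Δλ/λ_C = 1 - cos(86°)
Δλ/λ_C = 1 - 0.0698
Δλ/λ_C = 0.9302

This means the shift is 0.9302 × λ_C = 2.2571 pm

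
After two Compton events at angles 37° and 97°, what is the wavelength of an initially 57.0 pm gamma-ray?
60.2106 pm

Apply Compton shift twice:

First scattering at θ₁ = 37°:
Δλ₁ = λ_C(1 - cos(37°))
Δλ₁ = 2.4263 × 0.2014
Δλ₁ = 0.4886 pm

After first scattering:
λ₁ = 57.0 + 0.4886 = 57.4886 pm

Second scattering at θ₂ = 97°:
Δλ₂ = λ_C(1 - cos(97°))
Δλ₂ = 2.4263 × 1.1219
Δλ₂ = 2.7220 pm

Final wavelength:
λ₂ = 57.4886 + 2.7220 = 60.2106 pm

Total shift: Δλ_total = 0.4886 + 2.7220 = 3.2106 pm

(Intermediate values are shown rounded; full precision is carried through to the final answer.)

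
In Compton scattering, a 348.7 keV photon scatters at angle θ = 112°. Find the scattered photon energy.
179.9263 keV

First convert energy to wavelength:
λ = hc/E, with hc ≈ 1239.842 keV·pm (i.e. 1239.842 eV·nm)

For E = 348.7 keV = 348700 eV:
λ = 1239.842 keV·pm / 348.7 keV
λ = 3.5556 pm

Calculate the Compton shift:
Δλ = λ_C(1 - cos(112°)) = 2.4263 × 1.3746
Δλ = 3.3352 pm

Final wavelength:
λ' = 3.5556 + 3.3352 = 6.8908 pm

Final energy:
E' = hc/λ' = 1239.842 / 6.8908 = 179.9263 keV

(Intermediate values are shown rounded; full precision is carried through to the final answer.)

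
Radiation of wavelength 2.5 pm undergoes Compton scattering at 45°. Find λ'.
3.2106 pm

Using the Compton formula: λ' = λ + λ_C(1 − cos θ)

For θ = 45°, cos θ = √2/2 (exact) ≈ 0.7071, so:
1 − cos 45° = 1 − (√2/2) ≈ 0.2929

Δλ = λ_C × 0.2929 = 2.4263 × 0.2929 = 0.7106 pm

λ' = 2.5 + 0.7106 = 3.2106 pm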